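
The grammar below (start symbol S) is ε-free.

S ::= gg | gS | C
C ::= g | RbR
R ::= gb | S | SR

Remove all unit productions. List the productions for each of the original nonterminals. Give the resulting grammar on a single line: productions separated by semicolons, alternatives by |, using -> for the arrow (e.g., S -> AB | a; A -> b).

S -> g | gS | gg | RbR; C -> g | RbR; R -> g | SR | gS | gb | gg | RbR

Unit productions: R->S, S->C.
Unit pairs (A ⇒* B via units): (R,C), (R,S), (S,C).
S: inherits non-unit rules of {C, S} → RbR | g | gS | gg.
C: inherits non-unit rules of {C} → RbR | g.
R: inherits non-unit rules of {C, R, S} → RbR | SR | g | gS | gb | gg.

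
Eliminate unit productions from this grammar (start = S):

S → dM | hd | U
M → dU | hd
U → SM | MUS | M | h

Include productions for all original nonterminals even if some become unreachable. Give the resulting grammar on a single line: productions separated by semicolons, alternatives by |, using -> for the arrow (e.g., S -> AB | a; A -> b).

S -> h | SM | dM | dU | hd | MUS; M -> dU | hd; U -> h | SM | dU | hd | MUS

Unit productions: S->U, U->M.
Unit pairs (A ⇒* B via units): (S,M), (S,U), (U,M).
S: inherits non-unit rules of {M, S, U} → MUS | SM | dM | dU | h | hd.
M: inherits non-unit rules of {M} → dU | hd.
U: inherits non-unit rules of {M, U} → MUS | SM | dU | h | hd.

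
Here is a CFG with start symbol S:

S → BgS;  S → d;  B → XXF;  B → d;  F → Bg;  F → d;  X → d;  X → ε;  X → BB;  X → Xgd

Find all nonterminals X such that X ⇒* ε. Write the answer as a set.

Directly nullable (have an ε-rule): {X}.
Not nullable: B, F, S — each has a terminal in every rule's right-hand side or depends on a non-nullable symbol.

{X}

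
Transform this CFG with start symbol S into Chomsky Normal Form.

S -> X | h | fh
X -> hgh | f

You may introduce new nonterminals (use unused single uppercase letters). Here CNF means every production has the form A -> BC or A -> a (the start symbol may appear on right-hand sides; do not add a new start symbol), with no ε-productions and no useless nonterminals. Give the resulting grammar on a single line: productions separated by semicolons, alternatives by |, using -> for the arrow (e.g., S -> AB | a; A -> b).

S -> f | h | AB | BD; A -> f; B -> h; C -> g; D -> CB

No ε-productions.
After unit-elimination: S -> f | h | fh | hgh; X -> f | hgh.
TERM: introduce A -> f, C -> g, B -> h and substitute in every rule of length ≥2.
BIN: S -> BCB becomes S -> BD, D -> CB; X -> BCB becomes X -> BE, E -> CB.
Drop unreachable/unproductive: X.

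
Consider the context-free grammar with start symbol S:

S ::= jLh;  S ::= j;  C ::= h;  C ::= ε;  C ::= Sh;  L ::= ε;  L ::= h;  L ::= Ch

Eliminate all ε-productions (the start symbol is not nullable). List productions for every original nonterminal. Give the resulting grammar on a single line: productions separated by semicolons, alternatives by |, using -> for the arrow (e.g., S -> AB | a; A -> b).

S -> j | jh | jLh; C -> h | Sh; L -> h | Ch

Nullable set: {C, L}.
S -> jLh: L nullable, giving jLh | jh.
Drop C -> ε.
Drop L -> ε.
L -> Ch: C nullable, giving Ch | h.
Unchanged (no nullable symbols): S -> j; C -> Sh; C -> h; L -> h.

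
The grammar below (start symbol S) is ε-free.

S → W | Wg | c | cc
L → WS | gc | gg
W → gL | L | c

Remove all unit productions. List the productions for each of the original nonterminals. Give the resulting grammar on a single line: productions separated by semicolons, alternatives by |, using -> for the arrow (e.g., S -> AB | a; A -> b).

S -> c | WS | Wg | cc | gL | gc | gg; L -> WS | gc | gg; W -> c | WS | gL | gc | gg

Unit productions: S->W, W->L.
Unit pairs (A ⇒* B via units): (S,L), (S,W), (W,L).
S: inherits non-unit rules of {L, S, W} → WS | Wg | c | cc | gL | gc | gg.
L: inherits non-unit rules of {L} → WS | gc | gg.
W: inherits non-unit rules of {L, W} → WS | c | gL | gc | gg.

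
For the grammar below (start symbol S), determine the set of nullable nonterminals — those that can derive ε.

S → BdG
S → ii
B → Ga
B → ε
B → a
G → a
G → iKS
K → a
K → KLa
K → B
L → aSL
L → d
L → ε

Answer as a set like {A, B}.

{B, K, L}

Directly nullable (have an ε-rule): {B, L}.
K is nullable via K -> B (every symbol on the right is already known nullable).
Not nullable: G, S — each has a terminal in every rule's right-hand side or depends on a non-nullable symbol.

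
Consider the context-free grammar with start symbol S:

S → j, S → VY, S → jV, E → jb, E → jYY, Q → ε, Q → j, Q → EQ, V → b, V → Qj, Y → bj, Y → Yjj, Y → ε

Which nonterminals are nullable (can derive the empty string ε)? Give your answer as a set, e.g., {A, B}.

Directly nullable (have an ε-rule): {Q, Y}.
Not nullable: E, S, V — each has a terminal in every rule's right-hand side or depends on a non-nullable symbol.

{Q, Y}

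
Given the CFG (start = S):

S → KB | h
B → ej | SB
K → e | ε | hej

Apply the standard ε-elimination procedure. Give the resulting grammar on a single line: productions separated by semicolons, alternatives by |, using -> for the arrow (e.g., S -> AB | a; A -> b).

Nullable set: {K}.
S -> KB: K nullable, giving B | KB.
Drop K -> ε.
Unchanged (no nullable symbols): S -> h; B -> SB; B -> ej; K -> e; K -> hej.

S -> B | h | KB; B -> SB | ej; K -> e | hej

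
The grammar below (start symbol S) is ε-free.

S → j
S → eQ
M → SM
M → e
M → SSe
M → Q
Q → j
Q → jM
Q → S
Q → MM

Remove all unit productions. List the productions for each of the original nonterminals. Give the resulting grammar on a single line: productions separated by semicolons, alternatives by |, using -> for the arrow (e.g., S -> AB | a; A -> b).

S -> j | eQ; M -> e | j | MM | SM | eQ | jM | SSe; Q -> j | MM | eQ | jM

Unit productions: M->Q, Q->S.
Unit pairs (A ⇒* B via units): (M,Q), (M,S), (Q,S).
S: inherits non-unit rules of {S} → eQ | j.
M: inherits non-unit rules of {M, Q, S} → MM | SM | SSe | e | eQ | j | jM.
Q: inherits non-unit rules of {Q, S} → MM | eQ | j | jM.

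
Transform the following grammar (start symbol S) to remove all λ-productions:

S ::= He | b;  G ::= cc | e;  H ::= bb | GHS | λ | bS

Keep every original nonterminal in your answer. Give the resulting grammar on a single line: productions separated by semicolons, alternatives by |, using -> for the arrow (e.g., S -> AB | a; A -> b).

S -> b | e | He; G -> e | cc; H -> GS | bS | bb | GHS

Nullable set: {H}.
S -> He: H nullable, giving He | e.
Drop H -> λ.
H -> GHS: H nullable, giving GHS | GS.
Unchanged (no nullable symbols): S -> b; G -> cc; G -> e; H -> bS; H -> bb.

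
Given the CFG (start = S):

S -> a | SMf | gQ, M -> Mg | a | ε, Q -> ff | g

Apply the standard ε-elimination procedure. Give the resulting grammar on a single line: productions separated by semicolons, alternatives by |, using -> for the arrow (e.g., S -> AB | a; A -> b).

Nullable set: {M}.
S -> SMf: M nullable, giving SMf | Sf.
Drop M -> ε.
M -> Mg: M nullable, giving Mg | g.
Unchanged (no nullable symbols): S -> a; S -> gQ; M -> a; Q -> ff; Q -> g.

S -> a | Sf | gQ | SMf; M -> a | g | Mg; Q -> g | ff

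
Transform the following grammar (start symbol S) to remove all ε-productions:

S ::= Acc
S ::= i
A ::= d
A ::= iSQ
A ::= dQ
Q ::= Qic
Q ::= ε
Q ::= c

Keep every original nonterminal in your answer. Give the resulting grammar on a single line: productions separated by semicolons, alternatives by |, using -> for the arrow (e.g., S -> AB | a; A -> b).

S -> i | Acc; A -> d | dQ | iS | iSQ; Q -> c | ic | Qic

Nullable set: {Q}.
A -> dQ: Q nullable, giving d | dQ.
A -> iSQ: Q nullable, giving iS | iSQ.
Drop Q -> ε.
Q -> Qic: Q nullable, giving Qic | ic.
Unchanged (no nullable symbols): S -> Acc; S -> i; A -> d; Q -> c.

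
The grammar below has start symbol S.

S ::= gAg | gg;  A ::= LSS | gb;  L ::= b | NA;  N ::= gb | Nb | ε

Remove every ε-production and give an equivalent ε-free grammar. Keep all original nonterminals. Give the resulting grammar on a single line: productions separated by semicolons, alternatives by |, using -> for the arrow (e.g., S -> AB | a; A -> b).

S -> gg | gAg; A -> gb | LSS; L -> A | b | NA; N -> b | Nb | gb

Nullable set: {N}.
L -> NA: N nullable, giving A | NA.
Drop N -> ε.
N -> Nb: N nullable, giving Nb | b.
Unchanged (no nullable symbols): S -> gAg; S -> gg; A -> LSS; A -> gb; L -> b; N -> gb.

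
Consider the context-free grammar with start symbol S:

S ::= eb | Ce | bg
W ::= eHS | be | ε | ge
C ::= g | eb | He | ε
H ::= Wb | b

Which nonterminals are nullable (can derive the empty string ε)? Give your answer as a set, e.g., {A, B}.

{C, W}

Directly nullable (have an ε-rule): {C, W}.
Not nullable: H, S — each has a terminal in every rule's right-hand side or depends on a non-nullable symbol.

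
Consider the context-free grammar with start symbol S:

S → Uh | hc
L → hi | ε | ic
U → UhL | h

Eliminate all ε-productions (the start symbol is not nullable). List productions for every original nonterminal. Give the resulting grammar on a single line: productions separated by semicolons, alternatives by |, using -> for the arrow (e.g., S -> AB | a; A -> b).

S -> Uh | hc; L -> hi | ic; U -> h | Uh | UhL

Nullable set: {L}.
Drop L -> ε.
U -> UhL: L nullable, giving Uh | UhL.
Unchanged (no nullable symbols): S -> Uh; S -> hc; L -> hi; L -> ic; U -> h.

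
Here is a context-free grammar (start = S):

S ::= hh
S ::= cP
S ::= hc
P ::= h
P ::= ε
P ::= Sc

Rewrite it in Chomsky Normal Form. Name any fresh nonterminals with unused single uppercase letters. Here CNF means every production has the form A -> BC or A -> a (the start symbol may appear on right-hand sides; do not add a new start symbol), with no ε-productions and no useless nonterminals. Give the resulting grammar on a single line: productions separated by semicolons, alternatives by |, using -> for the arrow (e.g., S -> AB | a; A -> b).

S -> c | AP | BA | BB; A -> c; B -> h; P -> h | SA

Nullable: {P}; after ε-elimination: S -> c | cP | hc | hh; P -> h | Sc.
No unit productions to eliminate.
TERM: introduce A -> c, B -> h and substitute in every rule of length ≥2.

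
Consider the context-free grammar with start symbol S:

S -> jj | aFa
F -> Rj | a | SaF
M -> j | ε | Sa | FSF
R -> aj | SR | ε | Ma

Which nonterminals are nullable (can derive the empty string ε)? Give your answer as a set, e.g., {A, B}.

Directly nullable (have an ε-rule): {M, R}.
Not nullable: F, S — each has a terminal in every rule's right-hand side or depends on a non-nullable symbol.

{M, R}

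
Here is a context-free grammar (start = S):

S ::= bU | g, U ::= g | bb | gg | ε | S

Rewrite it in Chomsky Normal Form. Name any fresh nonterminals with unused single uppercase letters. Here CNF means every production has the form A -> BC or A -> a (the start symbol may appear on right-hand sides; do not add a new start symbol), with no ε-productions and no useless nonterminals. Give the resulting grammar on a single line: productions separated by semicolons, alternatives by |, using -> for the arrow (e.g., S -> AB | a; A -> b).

Nullable: {U}; after ε-elimination: S -> b | g | bU; U -> S | g | bb | gg.
After unit-elimination: S -> b | g | bU; U -> b | g | bU | bb | gg.
TERM: introduce A -> b, B -> g and substitute in every rule of length ≥2.

S -> b | g | AU; A -> b; B -> g; U -> b | g | AA | AU | BB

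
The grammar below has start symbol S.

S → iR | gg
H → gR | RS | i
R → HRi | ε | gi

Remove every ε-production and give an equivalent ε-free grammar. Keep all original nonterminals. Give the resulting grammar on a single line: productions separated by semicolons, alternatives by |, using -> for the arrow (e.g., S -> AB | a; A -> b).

S -> i | gg | iR; H -> S | g | i | RS | gR; R -> Hi | gi | HRi

Nullable set: {R}.
S -> iR: R nullable, giving i | iR.
H -> RS: R nullable, giving RS | S.
H -> gR: R nullable, giving g | gR.
Drop R -> ε.
R -> HRi: R nullable, giving HRi | Hi.
Unchanged (no nullable symbols): S -> gg; H -> i; R -> gi.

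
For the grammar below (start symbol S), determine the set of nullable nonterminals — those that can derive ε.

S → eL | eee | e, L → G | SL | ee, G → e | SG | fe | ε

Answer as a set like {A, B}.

{G, L}

Directly nullable (have an ε-rule): {G}.
L is nullable via L -> G (every symbol on the right is already known nullable).
Not nullable: S — each has a terminal in every rule's right-hand side or depends on a non-nullable symbol.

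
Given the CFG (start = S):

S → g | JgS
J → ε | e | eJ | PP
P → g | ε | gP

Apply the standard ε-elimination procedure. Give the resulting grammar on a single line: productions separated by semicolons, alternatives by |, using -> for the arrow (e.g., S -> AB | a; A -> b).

Nullable set: {J, P}.
S -> JgS: J nullable, giving JgS | gS.
Drop J -> ε.
J -> PP: P, P nullable, giving P | PP.
J -> eJ: J nullable, giving e | eJ.
Drop P -> ε.
P -> gP: P nullable, giving g | gP.
Unchanged (no nullable symbols): S -> g; J -> e; P -> g.

S -> g | gS | JgS; J -> P | e | PP | eJ; P -> g | gP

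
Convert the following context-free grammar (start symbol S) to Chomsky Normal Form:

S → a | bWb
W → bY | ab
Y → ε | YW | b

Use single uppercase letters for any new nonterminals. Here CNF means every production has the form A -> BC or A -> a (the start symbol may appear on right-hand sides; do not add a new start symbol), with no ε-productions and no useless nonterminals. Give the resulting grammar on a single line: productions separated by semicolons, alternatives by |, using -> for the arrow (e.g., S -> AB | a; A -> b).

S -> a | AC; A -> b; B -> a; C -> WA; W -> b | AY | BA; Y -> b | AY | BA | YW

Nullable: {Y}; after ε-elimination: S -> a | bWb; W -> b | ab | bY; Y -> W | b | YW.
After unit-elimination: S -> a | bWb; W -> b | ab | bY; Y -> b | YW | ab | bY.
TERM: introduce B -> a, A -> b and substitute in every rule of length ≥2.
BIN: S -> AWA becomes S -> AC, C -> WA.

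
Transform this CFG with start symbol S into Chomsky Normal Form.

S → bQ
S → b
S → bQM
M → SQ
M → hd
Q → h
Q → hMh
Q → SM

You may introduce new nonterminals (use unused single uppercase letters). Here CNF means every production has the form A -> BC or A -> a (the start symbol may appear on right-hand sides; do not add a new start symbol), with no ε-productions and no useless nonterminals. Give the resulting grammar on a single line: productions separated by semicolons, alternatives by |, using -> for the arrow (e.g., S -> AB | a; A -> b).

S -> b | CE | CQ; A -> h; B -> d; C -> b; D -> MA; E -> QM; M -> AB | SQ; Q -> h | AD | SM

No ε-productions.
No unit productions to eliminate.
TERM: introduce C -> b, B -> d, A -> h and substitute in every rule of length ≥2.
BIN: Q -> AMA becomes Q -> AD, D -> MA; S -> CQM becomes S -> CE, E -> QM.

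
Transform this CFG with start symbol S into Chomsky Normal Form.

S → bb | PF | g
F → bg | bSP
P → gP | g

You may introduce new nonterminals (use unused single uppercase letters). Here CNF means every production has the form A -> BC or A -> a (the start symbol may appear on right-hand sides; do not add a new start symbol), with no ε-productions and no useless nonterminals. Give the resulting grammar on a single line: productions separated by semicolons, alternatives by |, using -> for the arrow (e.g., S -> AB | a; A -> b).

No ε-productions.
No unit productions to eliminate.
TERM: introduce A -> b, B -> g and substitute in every rule of length ≥2.
BIN: F -> ASP becomes F -> AC, C -> SP.

S -> g | AA | PF; A -> b; B -> g; C -> SP; F -> AB | AC; P -> g | BP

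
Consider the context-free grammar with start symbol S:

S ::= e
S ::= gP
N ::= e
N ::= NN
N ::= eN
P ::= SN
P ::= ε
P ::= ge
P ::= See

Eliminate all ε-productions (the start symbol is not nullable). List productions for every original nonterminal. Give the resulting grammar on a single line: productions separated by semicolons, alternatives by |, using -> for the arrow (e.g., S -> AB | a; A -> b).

S -> e | g | gP; N -> e | NN | eN; P -> SN | ge | See

Nullable set: {P}.
S -> gP: P nullable, giving g | gP.
Drop P -> ε.
Unchanged (no nullable symbols): S -> e; N -> NN; N -> e; N -> eN; P -> SN; P -> See; P -> ge.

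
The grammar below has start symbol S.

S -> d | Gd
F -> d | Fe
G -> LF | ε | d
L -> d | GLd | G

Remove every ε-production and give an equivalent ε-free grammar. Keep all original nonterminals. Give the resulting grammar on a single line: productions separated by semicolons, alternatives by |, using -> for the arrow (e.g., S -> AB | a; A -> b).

Nullable set: {G, L}.
S -> Gd: G nullable, giving Gd | d.
Drop G -> ε.
G -> LF: L nullable, giving F | LF.
L -> G: G nullable, giving G.
L -> GLd: G, L nullable, giving GLd | Gd | Ld | d.
Unchanged (no nullable symbols): S -> d; F -> Fe; F -> d; G -> d; L -> d.

S -> d | Gd; F -> d | Fe; G -> F | d | LF; L -> G | d | Gd | Ld | GLd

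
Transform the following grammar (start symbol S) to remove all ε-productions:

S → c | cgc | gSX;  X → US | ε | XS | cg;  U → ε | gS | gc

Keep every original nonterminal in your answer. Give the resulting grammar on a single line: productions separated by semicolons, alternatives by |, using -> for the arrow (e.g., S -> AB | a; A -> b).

S -> c | gS | cgc | gSX; U -> gS | gc; X -> S | US | XS | cg

Nullable set: {U, X}.
S -> gSX: X nullable, giving gS | gSX.
Drop U -> ε.
Drop X -> ε.
X -> US: U nullable, giving S | US.
X -> XS: X nullable, giving S | XS.
Unchanged (no nullable symbols): S -> c; S -> cgc; U -> gS; U -> gc; X -> cg.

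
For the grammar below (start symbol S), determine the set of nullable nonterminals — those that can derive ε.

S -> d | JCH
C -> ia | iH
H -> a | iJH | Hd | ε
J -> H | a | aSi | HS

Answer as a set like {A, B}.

{H, J}

Directly nullable (have an ε-rule): {H}.
J is nullable via J -> H (every symbol on the right is already known nullable).
Not nullable: C, S — each has a terminal in every rule's right-hand side or depends on a non-nullable symbol.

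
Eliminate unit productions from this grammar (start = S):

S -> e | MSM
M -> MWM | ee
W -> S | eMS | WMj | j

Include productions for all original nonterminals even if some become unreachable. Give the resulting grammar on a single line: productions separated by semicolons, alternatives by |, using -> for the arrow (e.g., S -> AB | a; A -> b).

S -> e | MSM; M -> ee | MWM; W -> e | j | MSM | WMj | eMS

Unit productions: W->S.
Unit pairs (A ⇒* B via units): (W,S).
S: inherits non-unit rules of {S} → MSM | e.
M: inherits non-unit rules of {M} → MWM | ee.
W: inherits non-unit rules of {S, W} → MSM | WMj | e | eMS | j.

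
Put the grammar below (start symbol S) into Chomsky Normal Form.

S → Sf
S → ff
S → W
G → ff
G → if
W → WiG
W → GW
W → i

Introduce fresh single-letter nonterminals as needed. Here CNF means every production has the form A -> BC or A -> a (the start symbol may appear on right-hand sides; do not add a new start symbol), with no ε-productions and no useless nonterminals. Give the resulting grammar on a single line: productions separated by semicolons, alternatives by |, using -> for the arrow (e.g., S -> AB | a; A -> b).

No ε-productions.
After unit-elimination: S -> i | GW | Sf | ff | WiG; G -> ff | if; W -> i | GW | WiG.
TERM: introduce A -> f, B -> i and substitute in every rule of length ≥2.
BIN: S -> WBG becomes S -> WC, C -> BG; W -> WBG becomes W -> WD, D -> BG.

S -> i | AA | GW | SA | WC; A -> f; B -> i; C -> BG; D -> BG; G -> AA | BA; W -> i | GW | WD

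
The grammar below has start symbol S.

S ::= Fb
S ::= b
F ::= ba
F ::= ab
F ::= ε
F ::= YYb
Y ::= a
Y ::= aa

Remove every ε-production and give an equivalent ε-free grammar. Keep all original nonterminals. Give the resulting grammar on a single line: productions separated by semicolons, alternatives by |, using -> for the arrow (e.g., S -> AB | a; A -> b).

S -> b | Fb; F -> ab | ba | YYb; Y -> a | aa

Nullable set: {F}.
S -> Fb: F nullable, giving Fb | b.
Drop F -> ε.
Unchanged (no nullable symbols): S -> b; F -> YYb; F -> ab; F -> ba; Y -> a; Y -> aa.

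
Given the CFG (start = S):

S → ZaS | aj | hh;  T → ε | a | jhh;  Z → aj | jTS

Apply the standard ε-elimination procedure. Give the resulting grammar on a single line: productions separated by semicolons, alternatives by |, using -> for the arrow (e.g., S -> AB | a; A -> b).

Nullable set: {T}.
Drop T -> ε.
Z -> jTS: T nullable, giving jS | jTS.
Unchanged (no nullable symbols): S -> ZaS; S -> aj; S -> hh; T -> a; T -> jhh; Z -> aj.

S -> aj | hh | ZaS; T -> a | jhh; Z -> aj | jS | jTS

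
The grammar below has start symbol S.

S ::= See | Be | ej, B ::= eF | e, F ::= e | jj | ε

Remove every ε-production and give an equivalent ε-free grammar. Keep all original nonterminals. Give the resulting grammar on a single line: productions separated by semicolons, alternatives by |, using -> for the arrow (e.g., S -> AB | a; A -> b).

Nullable set: {F}.
B -> eF: F nullable, giving e | eF.
Drop F -> ε.
Unchanged (no nullable symbols): S -> Be; S -> See; S -> ej; B -> e; F -> e; F -> jj.

S -> Be | ej | See; B -> e | eF; F -> e | jj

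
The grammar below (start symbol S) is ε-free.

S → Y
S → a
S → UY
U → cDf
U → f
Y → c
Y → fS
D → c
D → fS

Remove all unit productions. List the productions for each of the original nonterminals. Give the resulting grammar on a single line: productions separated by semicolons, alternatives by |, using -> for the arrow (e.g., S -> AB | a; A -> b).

Unit productions: S->Y.
Unit pairs (A ⇒* B via units): (S,Y).
S: inherits non-unit rules of {S, Y} → UY | a | c | fS.
D: inherits non-unit rules of {D} → c | fS.
U: inherits non-unit rules of {U} → cDf | f.
Y: inherits non-unit rules of {Y} → c | fS.

S -> a | c | UY | fS; D -> c | fS; U -> f | cDf; Y -> c | fS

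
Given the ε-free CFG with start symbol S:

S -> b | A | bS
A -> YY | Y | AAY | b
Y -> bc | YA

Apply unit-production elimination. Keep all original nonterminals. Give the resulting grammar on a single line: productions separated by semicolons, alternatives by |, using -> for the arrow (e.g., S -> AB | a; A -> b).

S -> b | YA | YY | bS | bc | AAY; A -> b | YA | YY | bc | AAY; Y -> YA | bc

Unit productions: A->Y, S->A.
Unit pairs (A ⇒* B via units): (A,Y), (S,A), (S,Y).
S: inherits non-unit rules of {A, S, Y} → AAY | YA | YY | b | bS | bc.
A: inherits non-unit rules of {A, Y} → AAY | YA | YY | b | bc.
Y: inherits non-unit rules of {Y} → YA | bc.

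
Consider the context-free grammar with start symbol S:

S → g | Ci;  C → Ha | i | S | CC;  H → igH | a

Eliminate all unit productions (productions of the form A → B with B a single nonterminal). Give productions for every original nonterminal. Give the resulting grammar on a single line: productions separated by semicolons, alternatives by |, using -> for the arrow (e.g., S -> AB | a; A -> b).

S -> g | Ci; C -> g | i | CC | Ci | Ha; H -> a | igH

Unit productions: C->S.
Unit pairs (A ⇒* B via units): (C,S).
S: inherits non-unit rules of {S} → Ci | g.
C: inherits non-unit rules of {C, S} → CC | Ci | Ha | g | i.
H: inherits non-unit rules of {H} → a | igH.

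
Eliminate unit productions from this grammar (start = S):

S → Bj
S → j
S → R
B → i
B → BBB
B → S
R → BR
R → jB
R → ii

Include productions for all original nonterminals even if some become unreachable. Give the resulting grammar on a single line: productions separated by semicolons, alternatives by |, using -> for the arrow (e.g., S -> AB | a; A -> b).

Unit productions: B->S, S->R.
Unit pairs (A ⇒* B via units): (B,R), (B,S), (S,R).
S: inherits non-unit rules of {R, S} → BR | Bj | ii | j | jB.
B: inherits non-unit rules of {B, R, S} → BBB | BR | Bj | i | ii | j | jB.
R: inherits non-unit rules of {R} → BR | ii | jB.

S -> j | BR | Bj | ii | jB; B -> i | j | BR | Bj | ii | jB | BBB; R -> BR | ii | jB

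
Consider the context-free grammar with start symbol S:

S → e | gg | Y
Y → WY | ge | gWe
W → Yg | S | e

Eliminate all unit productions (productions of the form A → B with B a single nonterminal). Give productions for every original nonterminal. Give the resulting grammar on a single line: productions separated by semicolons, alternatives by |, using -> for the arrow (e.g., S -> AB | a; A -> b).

Unit productions: S->Y, W->S.
Unit pairs (A ⇒* B via units): (S,Y), (W,S), (W,Y).
S: inherits non-unit rules of {S, Y} → WY | e | gWe | ge | gg.
W: inherits non-unit rules of {S, W, Y} → WY | Yg | e | gWe | ge | gg.
Y: inherits non-unit rules of {Y} → WY | gWe | ge.

S -> e | WY | ge | gg | gWe; W -> e | WY | Yg | ge | gg | gWe; Y -> WY | ge | gWe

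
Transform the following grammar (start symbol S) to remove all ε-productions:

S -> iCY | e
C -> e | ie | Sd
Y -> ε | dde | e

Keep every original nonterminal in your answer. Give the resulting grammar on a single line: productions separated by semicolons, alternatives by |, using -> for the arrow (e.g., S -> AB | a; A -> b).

S -> e | iC | iCY; C -> e | Sd | ie; Y -> e | dde

Nullable set: {Y}.
S -> iCY: Y nullable, giving iC | iCY.
Drop Y -> ε.
Unchanged (no nullable symbols): S -> e; C -> Sd; C -> e; C -> ie; Y -> dde; Y -> e.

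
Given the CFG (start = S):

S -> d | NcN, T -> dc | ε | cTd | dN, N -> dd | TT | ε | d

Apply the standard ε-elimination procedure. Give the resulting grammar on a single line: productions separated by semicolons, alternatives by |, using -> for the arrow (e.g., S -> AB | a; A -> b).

S -> c | d | Nc | cN | NcN; N -> T | d | TT | dd; T -> d | cd | dN | dc | cTd

Nullable set: {N, T}.
S -> NcN: N, N nullable, giving Nc | NcN | c | cN.
Drop N -> ε.
N -> TT: T, T nullable, giving T | TT.
Drop T -> ε.
T -> cTd: T nullable, giving cTd | cd.
T -> dN: N nullable, giving d | dN.
Unchanged (no nullable symbols): S -> d; N -> d; N -> dd; T -> dc.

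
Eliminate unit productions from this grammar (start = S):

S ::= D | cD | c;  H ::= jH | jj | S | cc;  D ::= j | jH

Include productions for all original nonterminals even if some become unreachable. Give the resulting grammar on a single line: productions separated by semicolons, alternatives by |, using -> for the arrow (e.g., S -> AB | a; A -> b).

S -> c | j | cD | jH; D -> j | jH; H -> c | j | cD | cc | jH | jj

Unit productions: H->S, S->D.
Unit pairs (A ⇒* B via units): (H,D), (H,S), (S,D).
S: inherits non-unit rules of {D, S} → c | cD | j | jH.
D: inherits non-unit rules of {D} → j | jH.
H: inherits non-unit rules of {D, H, S} → c | cD | cc | j | jH | jj.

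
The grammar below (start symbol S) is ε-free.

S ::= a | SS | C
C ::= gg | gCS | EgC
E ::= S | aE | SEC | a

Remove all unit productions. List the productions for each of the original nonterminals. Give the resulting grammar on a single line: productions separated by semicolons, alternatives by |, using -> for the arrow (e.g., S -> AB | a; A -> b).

Unit productions: E->S, S->C.
Unit pairs (A ⇒* B via units): (E,C), (E,S), (S,C).
S: inherits non-unit rules of {C, S} → EgC | SS | a | gCS | gg.
C: inherits non-unit rules of {C} → EgC | gCS | gg.
E: inherits non-unit rules of {C, E, S} → EgC | SEC | SS | a | aE | gCS | gg.

S -> a | SS | gg | EgC | gCS; C -> gg | EgC | gCS; E -> a | SS | aE | gg | EgC | SEC | gCS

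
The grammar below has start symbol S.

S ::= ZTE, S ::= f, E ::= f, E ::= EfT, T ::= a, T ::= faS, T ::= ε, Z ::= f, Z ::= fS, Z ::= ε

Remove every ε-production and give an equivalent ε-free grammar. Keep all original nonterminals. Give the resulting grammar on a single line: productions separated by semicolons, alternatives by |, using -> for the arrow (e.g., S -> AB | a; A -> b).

Nullable set: {T, Z}.
S -> ZTE: Z, T nullable, giving E | TE | ZE | ZTE.
E -> EfT: T nullable, giving Ef | EfT.
Drop T -> ε.
Drop Z -> ε.
Unchanged (no nullable symbols): S -> f; E -> f; T -> a; T -> faS; Z -> f; Z -> fS.

S -> E | f | TE | ZE | ZTE; E -> f | Ef | EfT; T -> a | faS; Z -> f | fS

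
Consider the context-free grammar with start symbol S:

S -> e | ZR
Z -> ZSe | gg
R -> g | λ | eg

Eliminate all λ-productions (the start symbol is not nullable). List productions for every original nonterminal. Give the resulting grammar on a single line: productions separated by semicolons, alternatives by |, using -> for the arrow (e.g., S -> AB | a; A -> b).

S -> Z | e | ZR; R -> g | eg; Z -> gg | ZSe

Nullable set: {R}.
S -> ZR: R nullable, giving Z | ZR.
Drop R -> λ.
Unchanged (no nullable symbols): S -> e; R -> eg; R -> g; Z -> ZSe; Z -> gg.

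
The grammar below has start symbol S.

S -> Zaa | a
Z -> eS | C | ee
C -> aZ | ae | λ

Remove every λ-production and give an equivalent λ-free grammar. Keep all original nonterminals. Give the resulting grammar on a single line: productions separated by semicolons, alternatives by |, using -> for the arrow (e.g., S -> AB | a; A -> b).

Nullable set: {C, Z}.
S -> Zaa: Z nullable, giving Zaa | aa.
Drop C -> λ.
C -> aZ: Z nullable, giving a | aZ.
Z -> C: C nullable, giving C.
Unchanged (no nullable symbols): S -> a; C -> ae; Z -> eS; Z -> ee.

S -> a | aa | Zaa; C -> a | aZ | ae; Z -> C | eS | ee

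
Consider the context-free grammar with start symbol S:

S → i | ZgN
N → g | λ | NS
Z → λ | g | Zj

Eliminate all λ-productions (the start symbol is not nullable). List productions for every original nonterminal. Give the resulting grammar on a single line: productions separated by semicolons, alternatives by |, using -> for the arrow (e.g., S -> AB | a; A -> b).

S -> g | i | Zg | gN | ZgN; N -> S | g | NS; Z -> g | j | Zj

Nullable set: {N, Z}.
S -> ZgN: Z, N nullable, giving Zg | ZgN | g | gN.
Drop N -> λ.
N -> NS: N nullable, giving NS | S.
Drop Z -> λ.
Z -> Zj: Z nullable, giving Zj | j.
Unchanged (no nullable symbols): S -> i; N -> g; Z -> g.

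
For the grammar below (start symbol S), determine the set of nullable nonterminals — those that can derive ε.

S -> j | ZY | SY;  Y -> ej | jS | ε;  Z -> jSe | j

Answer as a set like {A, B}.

Directly nullable (have an ε-rule): {Y}.
Not nullable: S, Z — each has a terminal in every rule's right-hand side or depends on a non-nullable symbol.

{Y}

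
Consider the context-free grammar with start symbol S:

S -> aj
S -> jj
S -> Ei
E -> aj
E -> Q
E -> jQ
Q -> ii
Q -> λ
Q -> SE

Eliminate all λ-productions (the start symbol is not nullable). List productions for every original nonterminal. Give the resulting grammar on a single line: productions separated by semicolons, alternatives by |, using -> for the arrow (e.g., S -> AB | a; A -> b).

Nullable set: {E, Q}.
S -> Ei: E nullable, giving Ei | i.
E -> Q: Q nullable, giving Q.
E -> jQ: Q nullable, giving j | jQ.
Drop Q -> λ.
Q -> SE: E nullable, giving S | SE.
Unchanged (no nullable symbols): S -> aj; S -> jj; E -> aj; Q -> ii.

S -> i | Ei | aj | jj; E -> Q | j | aj | jQ; Q -> S | SE | ii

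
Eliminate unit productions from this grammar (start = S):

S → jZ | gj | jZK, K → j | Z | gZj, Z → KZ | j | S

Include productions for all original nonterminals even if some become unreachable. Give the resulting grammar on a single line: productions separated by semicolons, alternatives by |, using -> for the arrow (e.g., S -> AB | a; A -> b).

S -> gj | jZ | jZK; K -> j | KZ | gj | jZ | gZj | jZK; Z -> j | KZ | gj | jZ | jZK

Unit productions: K->Z, Z->S.
Unit pairs (A ⇒* B via units): (K,S), (K,Z), (Z,S).
S: inherits non-unit rules of {S} → gj | jZ | jZK.
K: inherits non-unit rules of {K, S, Z} → KZ | gZj | gj | j | jZ | jZK.
Z: inherits non-unit rules of {S, Z} → KZ | gj | j | jZ | jZK.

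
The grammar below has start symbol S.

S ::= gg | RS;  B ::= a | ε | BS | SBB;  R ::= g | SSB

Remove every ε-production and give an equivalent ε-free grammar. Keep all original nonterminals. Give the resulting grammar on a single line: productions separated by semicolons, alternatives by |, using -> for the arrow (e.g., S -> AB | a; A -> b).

Nullable set: {B}.
Drop B -> ε.
B -> BS: B nullable, giving BS | S.
B -> SBB: B, B nullable, giving S | SB | SBB.
R -> SSB: B nullable, giving SS | SSB.
Unchanged (no nullable symbols): S -> RS; S -> gg; B -> a; R -> g.

S -> RS | gg; B -> S | a | BS | SB | SBB; R -> g | SS | SSB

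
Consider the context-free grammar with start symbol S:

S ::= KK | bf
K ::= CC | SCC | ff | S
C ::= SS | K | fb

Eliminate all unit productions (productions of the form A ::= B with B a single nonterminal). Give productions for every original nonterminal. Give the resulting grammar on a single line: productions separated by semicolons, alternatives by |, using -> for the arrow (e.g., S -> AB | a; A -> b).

Unit productions: C->K, K->S.
Unit pairs (A ⇒* B via units): (C,K), (C,S), (K,S).
S: inherits non-unit rules of {S} → KK | bf.
C: inherits non-unit rules of {C, K, S} → CC | KK | SCC | SS | bf | fb | ff.
K: inherits non-unit rules of {K, S} → CC | KK | SCC | bf | ff.

S -> KK | bf; C -> CC | KK | SS | bf | fb | ff | SCC; K -> CC | KK | bf | ff | SCC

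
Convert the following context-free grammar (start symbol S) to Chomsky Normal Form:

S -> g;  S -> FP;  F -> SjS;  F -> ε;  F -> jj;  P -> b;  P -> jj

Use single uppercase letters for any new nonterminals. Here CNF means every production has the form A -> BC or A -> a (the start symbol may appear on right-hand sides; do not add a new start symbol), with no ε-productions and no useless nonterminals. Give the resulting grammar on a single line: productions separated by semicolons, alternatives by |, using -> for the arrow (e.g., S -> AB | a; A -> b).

Nullable: {F}; after ε-elimination: S -> P | g | FP; F -> jj | SjS; P -> b | jj.
After unit-elimination: S -> b | g | FP | jj; F -> jj | SjS; P -> b | jj.
TERM: introduce A -> j and substitute in every rule of length ≥2.
BIN: F -> SAS becomes F -> SB, B -> AS.

S -> b | g | AA | FP; A -> j; B -> AS; F -> AA | SB; P -> b | AA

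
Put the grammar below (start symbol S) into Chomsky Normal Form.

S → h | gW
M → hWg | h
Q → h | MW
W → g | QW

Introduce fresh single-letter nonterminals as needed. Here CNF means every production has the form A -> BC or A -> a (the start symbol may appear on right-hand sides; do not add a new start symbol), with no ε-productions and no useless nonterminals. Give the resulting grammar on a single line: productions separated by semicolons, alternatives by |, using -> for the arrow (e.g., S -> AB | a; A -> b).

S -> h | BW; A -> h; B -> g; C -> WB; M -> h | AC; Q -> h | MW; W -> g | QW

No ε-productions.
No unit productions to eliminate.
TERM: introduce B -> g, A -> h and substitute in every rule of length ≥2.
BIN: M -> AWB becomes M -> AC, C -> WB.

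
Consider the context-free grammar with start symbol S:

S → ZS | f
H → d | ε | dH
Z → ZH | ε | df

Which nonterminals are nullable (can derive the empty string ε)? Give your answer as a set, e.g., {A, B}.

{H, Z}

Directly nullable (have an ε-rule): {H, Z}.
Not nullable: S — each has a terminal in every rule's right-hand side or depends on a non-nullable symbol.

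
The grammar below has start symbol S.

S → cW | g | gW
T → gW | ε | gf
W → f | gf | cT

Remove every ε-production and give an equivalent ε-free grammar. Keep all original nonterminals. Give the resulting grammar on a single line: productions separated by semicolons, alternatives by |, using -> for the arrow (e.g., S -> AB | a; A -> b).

S -> g | cW | gW; T -> gW | gf; W -> c | f | cT | gf

Nullable set: {T}.
Drop T -> ε.
W -> cT: T nullable, giving c | cT.
Unchanged (no nullable symbols): S -> cW; S -> g; S -> gW; T -> gW; T -> gf; W -> f; W -> gf.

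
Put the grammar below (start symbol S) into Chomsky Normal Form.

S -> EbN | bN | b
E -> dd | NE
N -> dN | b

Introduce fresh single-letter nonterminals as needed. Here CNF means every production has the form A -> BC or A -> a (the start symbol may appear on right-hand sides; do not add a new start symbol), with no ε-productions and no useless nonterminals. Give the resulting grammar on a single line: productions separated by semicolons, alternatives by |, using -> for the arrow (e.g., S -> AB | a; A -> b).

No ε-productions.
No unit productions to eliminate.
TERM: introduce B -> b, A -> d and substitute in every rule of length ≥2.
BIN: S -> EBN becomes S -> EC, C -> BN.

S -> b | BN | EC; A -> d; B -> b; C -> BN; E -> AA | NE; N -> b | AN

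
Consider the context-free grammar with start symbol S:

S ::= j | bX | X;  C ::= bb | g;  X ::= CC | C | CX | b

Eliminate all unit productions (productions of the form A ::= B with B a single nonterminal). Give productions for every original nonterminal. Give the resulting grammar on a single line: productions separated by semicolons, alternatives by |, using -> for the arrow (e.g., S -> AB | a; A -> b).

S -> b | g | j | CC | CX | bX | bb; C -> g | bb; X -> b | g | CC | CX | bb

Unit productions: S->X, X->C.
Unit pairs (A ⇒* B via units): (S,C), (S,X), (X,C).
S: inherits non-unit rules of {C, S, X} → CC | CX | b | bX | bb | g | j.
C: inherits non-unit rules of {C} → bb | g.
X: inherits non-unit rules of {C, X} → CC | CX | b | bb | g.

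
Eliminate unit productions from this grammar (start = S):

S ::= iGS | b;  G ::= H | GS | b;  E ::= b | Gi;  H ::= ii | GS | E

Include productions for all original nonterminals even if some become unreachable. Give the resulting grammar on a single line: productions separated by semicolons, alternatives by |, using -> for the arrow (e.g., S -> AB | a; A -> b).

Unit productions: G->H, H->E.
Unit pairs (A ⇒* B via units): (G,E), (G,H), (H,E).
S: inherits non-unit rules of {S} → b | iGS.
E: inherits non-unit rules of {E} → Gi | b.
G: inherits non-unit rules of {E, G, H} → GS | Gi | b | ii.
H: inherits non-unit rules of {E, H} → GS | Gi | b | ii.

S -> b | iGS; E -> b | Gi; G -> b | GS | Gi | ii; H -> b | GS | Gi | ii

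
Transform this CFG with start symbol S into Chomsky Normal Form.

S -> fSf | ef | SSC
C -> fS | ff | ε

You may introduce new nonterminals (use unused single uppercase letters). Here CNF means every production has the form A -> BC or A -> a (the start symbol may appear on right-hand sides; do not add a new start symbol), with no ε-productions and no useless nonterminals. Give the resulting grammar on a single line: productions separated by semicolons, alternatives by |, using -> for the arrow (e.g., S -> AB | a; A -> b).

Nullable: {C}; after ε-elimination: S -> SS | ef | SSC | fSf; C -> fS | ff.
No unit productions to eliminate.
TERM: introduce B -> e, A -> f and substitute in every rule of length ≥2.
BIN: S -> ASA becomes S -> AD, D -> SA; S -> SSC becomes S -> SE, E -> SC.

S -> AD | BA | SE | SS; A -> f; B -> e; C -> AA | AS; D -> SA; E -> SC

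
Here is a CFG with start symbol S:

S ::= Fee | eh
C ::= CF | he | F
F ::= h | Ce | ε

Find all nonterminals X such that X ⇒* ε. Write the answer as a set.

{C, F}

Directly nullable (have an ε-rule): {F}.
C is nullable via C -> F (every symbol on the right is already known nullable).
Not nullable: S — each has a terminal in every rule's right-hand side or depends on a non-nullable symbol.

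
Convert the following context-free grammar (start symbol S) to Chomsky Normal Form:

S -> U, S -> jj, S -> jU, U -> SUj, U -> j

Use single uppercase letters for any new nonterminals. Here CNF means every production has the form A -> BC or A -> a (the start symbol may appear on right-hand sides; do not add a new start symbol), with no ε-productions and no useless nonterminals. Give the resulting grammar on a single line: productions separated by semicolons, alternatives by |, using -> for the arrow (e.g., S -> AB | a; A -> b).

No ε-productions.
After unit-elimination: S -> j | jU | jj | SUj; U -> j | SUj.
TERM: introduce A -> j and substitute in every rule of length ≥2.
BIN: S -> SUA becomes S -> SB, B -> UA; U -> SUA becomes U -> SC, C -> UA.

S -> j | AA | AU | SB; A -> j; B -> UA; C -> UA; U -> j | SC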